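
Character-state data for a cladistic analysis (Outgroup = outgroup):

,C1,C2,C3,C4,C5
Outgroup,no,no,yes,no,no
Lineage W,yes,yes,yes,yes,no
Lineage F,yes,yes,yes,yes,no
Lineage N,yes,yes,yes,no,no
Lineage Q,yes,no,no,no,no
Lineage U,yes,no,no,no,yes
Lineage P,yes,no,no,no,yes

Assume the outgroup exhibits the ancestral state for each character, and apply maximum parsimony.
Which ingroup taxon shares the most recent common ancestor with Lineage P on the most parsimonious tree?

Lineage U

Character polarity is set by the outgroup: the derived state is whichever differs from the outgroup's state, so for C3 the derived state is 'no', and for the remaining characters it is 'yes'.
All ingroup taxa share the derived state 'yes' for C1; it defines the ingroup but does not resolve relationships within it.
Only Lineage F, Lineage N, and Lineage W show the derived state 'yes' for C2, supporting them as a clade.
C3: derived state 'no' in Lineage P, Lineage Q, and Lineage U only — synapomorphy for {Lineage P, Lineage Q, Lineage U}.
C4: derived state 'yes' in Lineage F and Lineage W only — synapomorphy for {Lineage F, Lineage W}.
Only Lineage P and Lineage U show the derived state 'yes' for C5, supporting them as a clade.
Most parsimonious ingroup topology: (((Lineage W,Lineage F),Lineage N),(Lineage Q,(Lineage U,Lineage P))).
Lineage P and Lineage U form a cherry on this tree, so they are sister taxa.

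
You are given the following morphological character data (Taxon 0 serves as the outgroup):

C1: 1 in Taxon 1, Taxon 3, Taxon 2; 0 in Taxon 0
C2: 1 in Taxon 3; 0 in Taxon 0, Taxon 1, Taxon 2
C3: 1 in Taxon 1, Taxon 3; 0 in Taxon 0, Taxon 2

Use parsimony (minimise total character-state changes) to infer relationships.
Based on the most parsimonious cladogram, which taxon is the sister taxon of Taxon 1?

Taxon 3

The outgroup has state '0' for every character, so '1' is the derived state throughout.
C1 (derived state '1') is shared by all ingroup taxa — unites the whole ingroup.
C2: derived state '1' in Taxon 3 only — an autapomorphy, so it tells us nothing about relationships among taxa.
C3 (derived state '1') is shared by Taxon 1 and Taxon 3 — a synapomorphy uniting that clade.
Most parsimonious ingroup topology: ((Taxon 1,Taxon 3),Taxon 2).
Taxon 1 and Taxon 3 form a cherry on this tree, so they are sister taxa.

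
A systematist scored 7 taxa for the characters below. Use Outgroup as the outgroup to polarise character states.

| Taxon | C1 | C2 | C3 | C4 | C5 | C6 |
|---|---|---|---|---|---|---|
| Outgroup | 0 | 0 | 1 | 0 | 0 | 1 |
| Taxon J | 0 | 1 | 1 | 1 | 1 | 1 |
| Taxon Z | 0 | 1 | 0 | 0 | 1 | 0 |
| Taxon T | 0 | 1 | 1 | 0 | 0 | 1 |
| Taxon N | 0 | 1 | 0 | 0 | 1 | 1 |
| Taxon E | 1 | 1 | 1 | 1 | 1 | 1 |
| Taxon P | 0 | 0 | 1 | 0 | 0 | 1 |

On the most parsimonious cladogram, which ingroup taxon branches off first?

Taxon P

Character polarity is set by the outgroup: the derived state is whichever differs from the outgroup's state, so for C3, C6 the derived state is '0', and for the remaining characters it is '1'.
C1 (derived state '1') is unique to Taxon E (autapomorphy; uninformative for grouping).
C2 (derived state '1') is shared by Taxon E, Taxon J, Taxon N, Taxon T, and Taxon Z — a synapomorphy uniting that clade.
C3: derived state '0' in Taxon N and Taxon Z only — synapomorphy for {Taxon N, Taxon Z}.
C4: derived state '1' in Taxon E and Taxon J only — synapomorphy for {Taxon E, Taxon J}.
C5: derived state '1' in Taxon E, Taxon J, Taxon N, and Taxon Z only — synapomorphy for {Taxon E, Taxon J, Taxon N, Taxon Z}.
C6: derived state '0' in Taxon Z only — an autapomorphy, so it tells us nothing about relationships among taxa.
Most parsimonious ingroup topology: ((((Taxon J,Taxon E),(Taxon Z,Taxon N)),Taxon T),Taxon P).
Taxon P is sister to the clade containing all other ingroup taxa, so it is the earliest-diverging (most basal) ingroup lineage.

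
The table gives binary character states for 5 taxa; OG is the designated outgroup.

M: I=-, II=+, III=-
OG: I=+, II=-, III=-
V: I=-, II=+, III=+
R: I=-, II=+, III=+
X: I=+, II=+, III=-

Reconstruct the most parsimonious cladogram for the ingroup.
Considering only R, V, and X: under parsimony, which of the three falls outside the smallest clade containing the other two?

X

Character polarity is set by the outgroup: the derived state is whichever differs from the outgroup's state, so for I the derived state is '-', and for the remaining characters it is '+'.
I: derived state '-' in M, R, and V only — synapomorphy for {M, R, V}.
II (derived state '+') is shared by all ingroup taxa — unites the whole ingroup.
III (derived state '+') is shared by R and V — a synapomorphy uniting that clade.
Most parsimonious ingroup topology: ((M,(V,R)),X).
R and V share a more recent common ancestor with each other than either does with X, so X is the least closely related of the three.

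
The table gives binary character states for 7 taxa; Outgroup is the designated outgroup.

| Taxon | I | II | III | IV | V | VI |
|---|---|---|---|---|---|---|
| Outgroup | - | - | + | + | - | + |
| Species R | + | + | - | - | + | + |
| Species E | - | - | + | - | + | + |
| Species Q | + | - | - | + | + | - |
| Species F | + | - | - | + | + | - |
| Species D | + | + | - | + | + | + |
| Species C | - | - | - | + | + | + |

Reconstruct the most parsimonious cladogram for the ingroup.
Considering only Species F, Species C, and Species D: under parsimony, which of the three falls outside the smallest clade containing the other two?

Species C

Character polarity is set by the outgroup: the derived state is whichever differs from the outgroup's state, so for III, IV, VI the derived state is '-', and for the remaining characters it is '+'.
Only Species D, Species F, Species Q, and Species R show the derived state '+' for I, supporting them as a clade.
II (derived state '+') is shared by Species D and Species R — a synapomorphy uniting that clade.
III: derived state '-' in Species C, Species D, Species F, Species Q, and Species R only — synapomorphy for {Species C, Species D, Species F, Species Q, Species R}.
IV (state '-') occurs in Species E and Species R but conflicts with the nesting implied by the other characters — most parsimoniously interpreted as homoplasy.
All ingroup taxa share the derived state '+' for V; it defines the ingroup but does not resolve relationships within it.
Only Species F and Species Q show the derived state '-' for VI, supporting them as a clade.
Most parsimonious ingroup topology: ((((Species R,Species D),(Species Q,Species F)),Species C),Species E).
Species F and Species D share a more recent common ancestor with each other than either does with Species C, so Species C is the least closely related of the three.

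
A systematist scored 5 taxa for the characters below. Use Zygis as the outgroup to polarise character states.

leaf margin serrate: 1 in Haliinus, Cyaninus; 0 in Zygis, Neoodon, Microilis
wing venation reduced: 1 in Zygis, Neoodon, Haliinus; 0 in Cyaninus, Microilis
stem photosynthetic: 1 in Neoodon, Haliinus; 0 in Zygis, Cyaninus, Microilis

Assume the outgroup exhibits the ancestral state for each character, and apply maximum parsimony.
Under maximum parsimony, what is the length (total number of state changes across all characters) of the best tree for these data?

Character polarity is set by the outgroup: the derived state is whichever differs from the outgroup's state, so for wing venation reduced the derived state is '0', and for the remaining characters it is '1'.
leaf margin serrate groups Cyaninus and Haliinus, which is incompatible with the clades supported by the remaining characters; treating it as convergent (homoplasy) costs fewer steps than any alternative tree.
Only Cyaninus and Microilis show the derived state '0' for wing venation reduced, supporting them as a clade.
Only Haliinus and Neoodon show the derived state '1' for stem photosynthetic, supporting them as a clade.
Most parsimonious ingroup topology: ((Neoodon,Haliinus),(Cyaninus,Microilis)).
Changes per character on this tree: leaf margin serrate: 2; wing venation reduced: 1; stem photosynthetic: 1.
Total = 4.

4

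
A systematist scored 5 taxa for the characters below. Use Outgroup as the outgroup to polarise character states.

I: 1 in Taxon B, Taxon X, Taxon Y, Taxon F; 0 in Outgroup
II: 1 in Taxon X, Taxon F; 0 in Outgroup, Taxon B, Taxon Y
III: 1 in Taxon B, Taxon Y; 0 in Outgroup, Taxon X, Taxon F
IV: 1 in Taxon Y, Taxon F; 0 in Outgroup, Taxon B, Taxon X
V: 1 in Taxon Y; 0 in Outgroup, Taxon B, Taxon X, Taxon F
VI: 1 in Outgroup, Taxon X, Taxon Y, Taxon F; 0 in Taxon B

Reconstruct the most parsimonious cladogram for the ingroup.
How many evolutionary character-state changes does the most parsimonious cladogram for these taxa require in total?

7

Character polarity is set by the outgroup: the derived state is whichever differs from the outgroup's state, so for VI the derived state is '0', and for the remaining characters it is '1'.
All ingroup taxa share the derived state '1' for I; it defines the ingroup but does not resolve relationships within it.
II: derived state '1' in Taxon F and Taxon X only — synapomorphy for {Taxon F, Taxon X}.
III: derived state '1' in Taxon B and Taxon Y only — synapomorphy for {Taxon B, Taxon Y}.
IV (state '1') occurs in Taxon F and Taxon Y but conflicts with the nesting implied by the other characters — most parsimoniously interpreted as homoplasy.
V (derived state '1') is unique to Taxon Y (autapomorphy; uninformative for grouping).
VI (derived state '0') is unique to Taxon B (autapomorphy; uninformative for grouping).
Most parsimonious ingroup topology: ((Taxon B,Taxon Y),(Taxon X,Taxon F)).
Changes per character on this tree: I: 1; II: 1; III: 1; IV: 2; V: 1; VI: 1.
Total = 7.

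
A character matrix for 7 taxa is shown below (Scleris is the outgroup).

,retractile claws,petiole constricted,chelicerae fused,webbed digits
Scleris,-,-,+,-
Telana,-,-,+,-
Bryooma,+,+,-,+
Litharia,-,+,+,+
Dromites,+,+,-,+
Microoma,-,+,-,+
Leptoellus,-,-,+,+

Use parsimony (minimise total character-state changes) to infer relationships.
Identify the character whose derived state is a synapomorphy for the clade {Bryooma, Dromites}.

Character polarity is set by the outgroup: the derived state is whichever differs from the outgroup's state, so for chelicerae fused the derived state is '-', and for the remaining characters it is '+'.
Only Bryooma and Dromites show the derived state '+' for retractile claws, supporting them as a clade.
petiole constricted (derived state '+') is shared by Bryooma, Dromites, Litharia, and Microoma — a synapomorphy uniting that clade.
chelicerae fused: derived state '-' in Bryooma, Dromites, and Microoma only — synapomorphy for {Bryooma, Dromites, Microoma}.
webbed digits (derived state '+') is shared by Bryooma, Dromites, Leptoellus, Litharia, and Microoma — a synapomorphy uniting that clade.
Most parsimonious ingroup topology: (Telana,((((Bryooma,Dromites),Microoma),Litharia),Leptoellus)).
The clade {Bryooma, Dromites} is supported by retractile claws: its derived state '+' occurs in exactly those taxa and in no other taxon (including the outgroup).

retractile claws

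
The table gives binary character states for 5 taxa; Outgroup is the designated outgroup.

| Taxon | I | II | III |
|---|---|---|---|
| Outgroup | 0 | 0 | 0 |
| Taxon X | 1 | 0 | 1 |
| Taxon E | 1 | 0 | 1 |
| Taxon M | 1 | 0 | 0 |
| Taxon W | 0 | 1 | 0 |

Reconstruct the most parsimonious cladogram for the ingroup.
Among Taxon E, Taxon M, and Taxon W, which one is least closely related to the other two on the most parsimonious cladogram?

The outgroup has state '0' for every character, so '1' is the derived state throughout.
Only Taxon E, Taxon M, and Taxon X show the derived state '1' for I, supporting them as a clade.
II (derived state '1') is unique to Taxon W (autapomorphy; uninformative for grouping).
III: derived state '1' in Taxon E and Taxon X only — synapomorphy for {Taxon E, Taxon X}.
Most parsimonious ingroup topology: (((Taxon X,Taxon E),Taxon M),Taxon W).
Taxon E and Taxon M share a more recent common ancestor with each other than either does with Taxon W, so Taxon W is the least closely related of the three.

Taxon W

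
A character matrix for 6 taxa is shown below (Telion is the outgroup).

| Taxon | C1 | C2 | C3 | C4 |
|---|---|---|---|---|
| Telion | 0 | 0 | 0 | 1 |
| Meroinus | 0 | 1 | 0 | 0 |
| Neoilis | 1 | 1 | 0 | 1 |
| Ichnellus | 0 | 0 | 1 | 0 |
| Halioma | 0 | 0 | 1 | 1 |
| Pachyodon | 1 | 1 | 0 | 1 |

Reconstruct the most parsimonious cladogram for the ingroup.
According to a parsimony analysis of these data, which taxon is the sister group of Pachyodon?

Neoilis

Character polarity is set by the outgroup: the derived state is whichever differs from the outgroup's state, so for C4 the derived state is '0', and for the remaining characters it is '1'.
C1: derived state '1' in Neoilis and Pachyodon only — synapomorphy for {Neoilis, Pachyodon}.
Only Meroinus, Neoilis, and Pachyodon show the derived state '1' for C2, supporting them as a clade.
C3 (derived state '1') is shared by Halioma and Ichnellus — a synapomorphy uniting that clade.
C4 groups Ichnellus and Meroinus, which is incompatible with the clades supported by the remaining characters; treating it as convergent (homoplasy) costs fewer steps than any alternative tree.
Most parsimonious ingroup topology: (((Pachyodon,Neoilis),Meroinus),(Ichnellus,Halioma)).
Pachyodon and Neoilis form a cherry on this tree, so they are sister taxa.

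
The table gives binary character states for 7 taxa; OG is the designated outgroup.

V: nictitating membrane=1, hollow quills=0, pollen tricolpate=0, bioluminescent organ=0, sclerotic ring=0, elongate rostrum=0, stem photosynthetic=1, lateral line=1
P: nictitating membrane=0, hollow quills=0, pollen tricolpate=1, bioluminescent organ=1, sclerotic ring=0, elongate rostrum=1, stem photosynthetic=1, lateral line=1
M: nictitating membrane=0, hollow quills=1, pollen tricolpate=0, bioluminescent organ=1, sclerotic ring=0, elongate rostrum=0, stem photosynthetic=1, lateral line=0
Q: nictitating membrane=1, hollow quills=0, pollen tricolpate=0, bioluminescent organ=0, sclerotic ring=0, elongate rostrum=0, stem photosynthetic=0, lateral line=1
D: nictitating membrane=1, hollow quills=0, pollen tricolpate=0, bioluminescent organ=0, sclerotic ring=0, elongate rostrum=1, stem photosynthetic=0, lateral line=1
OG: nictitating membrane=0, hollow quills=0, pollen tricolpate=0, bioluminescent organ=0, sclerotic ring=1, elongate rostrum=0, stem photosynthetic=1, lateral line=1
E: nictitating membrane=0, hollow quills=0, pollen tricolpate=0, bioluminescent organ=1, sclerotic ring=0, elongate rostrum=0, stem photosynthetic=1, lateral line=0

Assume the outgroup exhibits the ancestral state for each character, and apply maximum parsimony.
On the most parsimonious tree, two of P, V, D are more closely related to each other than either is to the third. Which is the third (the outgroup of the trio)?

P

Character polarity is set by the outgroup: the derived state is whichever differs from the outgroup's state, so for sclerotic ring, stem photosynthetic, lateral line the derived state is '0', and for the remaining characters it is '1'.
Only D, Q, and V show the derived state '1' for nictitating membrane, supporting them as a clade.
hollow quills: derived state '1' in M only — an autapomorphy, so it tells us nothing about relationships among taxa.
pollen tricolpate (derived state '1') is unique to P (autapomorphy; uninformative for grouping).
bioluminescent organ: derived state '1' in E, M, and P only — synapomorphy for {E, M, P}.
All ingroup taxa share the derived state '0' for sclerotic ring; it defines the ingroup but does not resolve relationships within it.
elongate rostrum groups D and P, which is incompatible with the clades supported by the remaining characters; treating it as convergent (homoplasy) costs fewer steps than any alternative tree.
stem photosynthetic: derived state '0' in D and Q only — synapomorphy for {D, Q}.
Only E and M show the derived state '0' for lateral line, supporting them as a clade.
Most parsimonious ingroup topology: (((Q,D),V),(P,(M,E))).
V and D share a more recent common ancestor with each other than either does with P, so P is the least closely related of the three.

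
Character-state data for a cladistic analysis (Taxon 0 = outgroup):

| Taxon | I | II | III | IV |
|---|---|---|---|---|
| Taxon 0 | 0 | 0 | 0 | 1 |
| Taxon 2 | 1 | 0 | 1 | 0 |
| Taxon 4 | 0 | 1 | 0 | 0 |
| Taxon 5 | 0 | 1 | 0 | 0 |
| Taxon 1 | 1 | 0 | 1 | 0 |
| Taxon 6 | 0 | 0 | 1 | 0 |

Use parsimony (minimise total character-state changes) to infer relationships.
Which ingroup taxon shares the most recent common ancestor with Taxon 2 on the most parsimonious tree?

Taxon 1

Character polarity is set by the outgroup: the derived state is whichever differs from the outgroup's state, so for IV the derived state is '0', and for the remaining characters it is '1'.
I: derived state '1' in Taxon 1 and Taxon 2 only — synapomorphy for {Taxon 1, Taxon 2}.
II: derived state '1' in Taxon 4 and Taxon 5 only — synapomorphy for {Taxon 4, Taxon 5}.
III (derived state '1') is shared by Taxon 1, Taxon 2, and Taxon 6 — a synapomorphy uniting that clade.
IV (derived state '0') is shared by all ingroup taxa — unites the whole ingroup.
Most parsimonious ingroup topology: (((Taxon 2,Taxon 1),Taxon 6),(Taxon 4,Taxon 5)).
Taxon 2 and Taxon 1 form a cherry on this tree, so they are sister taxa.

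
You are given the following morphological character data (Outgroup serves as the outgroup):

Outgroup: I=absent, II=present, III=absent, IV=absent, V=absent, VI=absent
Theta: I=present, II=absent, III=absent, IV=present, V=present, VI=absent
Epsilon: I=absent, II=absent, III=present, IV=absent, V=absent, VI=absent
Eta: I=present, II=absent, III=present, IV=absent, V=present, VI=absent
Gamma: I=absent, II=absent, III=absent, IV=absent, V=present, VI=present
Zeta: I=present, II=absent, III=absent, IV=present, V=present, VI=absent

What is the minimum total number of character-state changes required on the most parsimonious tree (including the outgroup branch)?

7

Character polarity is set by the outgroup: the derived state is whichever differs from the outgroup's state, so for II the derived state is 'absent', and for the remaining characters it is 'present'.
Only Eta, Theta, and Zeta show the derived state 'present' for I, supporting them as a clade.
All ingroup taxa share the derived state 'absent' for II; it defines the ingroup but does not resolve relationships within it.
III groups Epsilon and Eta, which is incompatible with the clades supported by the remaining characters; treating it as convergent (homoplasy) costs fewer steps than any alternative tree.
Only Theta and Zeta show the derived state 'present' for IV, supporting them as a clade.
Only Eta, Gamma, Theta, and Zeta show the derived state 'present' for V, supporting them as a clade.
VI (derived state 'present') is unique to Gamma (autapomorphy; uninformative for grouping).
Most parsimonious ingroup topology: ((((Theta,Zeta),Eta),Gamma),Epsilon).
Changes per character on this tree: I: 1; II: 1; III: 2; IV: 1; V: 1; VI: 1.
Total = 7.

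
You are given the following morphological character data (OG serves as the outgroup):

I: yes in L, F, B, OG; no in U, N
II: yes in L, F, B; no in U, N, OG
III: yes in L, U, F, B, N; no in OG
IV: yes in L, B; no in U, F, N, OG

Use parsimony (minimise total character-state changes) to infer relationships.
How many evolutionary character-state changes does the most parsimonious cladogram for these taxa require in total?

4

Character polarity is set by the outgroup: the derived state is whichever differs from the outgroup's state, so for I the derived state is 'no', and for the remaining characters it is 'yes'.
Only N and U show the derived state 'no' for I, supporting them as a clade.
II: derived state 'yes' in B, F, and L only — synapomorphy for {B, F, L}.
All ingroup taxa share the derived state 'yes' for III; it defines the ingroup but does not resolve relationships within it.
IV (derived state 'yes') is shared by B and L — a synapomorphy uniting that clade.
Most parsimonious ingroup topology: ((F,(B,L)),(N,U)).
Changes per character on this tree: I: 1; II: 1; III: 1; IV: 1.
Total = 4.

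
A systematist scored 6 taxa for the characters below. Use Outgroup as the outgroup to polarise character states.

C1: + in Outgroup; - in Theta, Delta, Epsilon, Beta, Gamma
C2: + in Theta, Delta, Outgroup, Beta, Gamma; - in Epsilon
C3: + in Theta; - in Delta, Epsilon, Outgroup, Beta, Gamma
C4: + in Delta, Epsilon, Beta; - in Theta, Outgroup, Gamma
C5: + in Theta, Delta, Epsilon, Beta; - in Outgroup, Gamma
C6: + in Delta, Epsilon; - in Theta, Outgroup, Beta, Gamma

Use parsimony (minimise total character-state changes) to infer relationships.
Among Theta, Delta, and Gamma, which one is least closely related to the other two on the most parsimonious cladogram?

Character polarity is set by the outgroup: the derived state is whichever differs from the outgroup's state, so for C1, C2 the derived state is '-', and for the remaining characters it is '+'.
C1 (derived state '-') is shared by all ingroup taxa — unites the whole ingroup.
C2 (derived state '-') is unique to Epsilon (autapomorphy; uninformative for grouping).
C3 (derived state '+') is unique to Theta (autapomorphy; uninformative for grouping).
C4 (derived state '+') is shared by Beta, Delta, and Epsilon — a synapomorphy uniting that clade.
C5: derived state '+' in Beta, Delta, Epsilon, and Theta only — synapomorphy for {Beta, Delta, Epsilon, Theta}.
C6: derived state '+' in Delta and Epsilon only — synapomorphy for {Delta, Epsilon}.
Most parsimonious ingroup topology: ((((Epsilon,Delta),Beta),Theta),Gamma).
Delta and Theta share a more recent common ancestor with each other than either does with Gamma, so Gamma is the least closely related of the three.

Gamma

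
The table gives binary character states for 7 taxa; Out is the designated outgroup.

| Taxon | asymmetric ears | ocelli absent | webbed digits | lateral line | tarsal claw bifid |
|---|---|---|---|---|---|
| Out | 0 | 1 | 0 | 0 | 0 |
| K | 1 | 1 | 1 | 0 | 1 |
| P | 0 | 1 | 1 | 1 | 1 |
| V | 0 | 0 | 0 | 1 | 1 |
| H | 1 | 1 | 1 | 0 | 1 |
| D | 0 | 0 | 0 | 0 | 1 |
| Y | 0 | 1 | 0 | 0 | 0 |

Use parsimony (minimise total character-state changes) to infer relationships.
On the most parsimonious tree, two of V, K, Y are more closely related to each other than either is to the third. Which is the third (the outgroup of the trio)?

Character polarity is set by the outgroup: the derived state is whichever differs from the outgroup's state, so for ocelli absent the derived state is '0', and for the remaining characters it is '1'.
asymmetric ears (derived state '1') is shared by H and K — a synapomorphy uniting that clade.
ocelli absent: derived state '0' in D and V only — synapomorphy for {D, V}.
webbed digits: derived state '1' in H, K, and P only — synapomorphy for {H, K, P}.
lateral line (state '1') occurs in P and V but conflicts with the nesting implied by the other characters — most parsimoniously interpreted as homoplasy.
Only D, H, K, P, and V show the derived state '1' for tarsal claw bifid, supporting them as a clade.
Most parsimonious ingroup topology: ((((K,H),P),(V,D)),Y).
K and V share a more recent common ancestor with each other than either does with Y, so Y is the least closely related of the three.

Y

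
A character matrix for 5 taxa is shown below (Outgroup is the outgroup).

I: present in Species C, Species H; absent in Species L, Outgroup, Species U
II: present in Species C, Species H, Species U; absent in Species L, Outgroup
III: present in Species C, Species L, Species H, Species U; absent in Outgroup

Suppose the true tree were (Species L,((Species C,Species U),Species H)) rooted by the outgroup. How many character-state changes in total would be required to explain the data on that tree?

4

Map each character onto (Species L,((Species C,Species U),Species H)) (rooted by Outgroup) and count the minimum state changes it requires (Fitch parsimony):
I: 2; II: 1; III: 1.
Total tree length = 4.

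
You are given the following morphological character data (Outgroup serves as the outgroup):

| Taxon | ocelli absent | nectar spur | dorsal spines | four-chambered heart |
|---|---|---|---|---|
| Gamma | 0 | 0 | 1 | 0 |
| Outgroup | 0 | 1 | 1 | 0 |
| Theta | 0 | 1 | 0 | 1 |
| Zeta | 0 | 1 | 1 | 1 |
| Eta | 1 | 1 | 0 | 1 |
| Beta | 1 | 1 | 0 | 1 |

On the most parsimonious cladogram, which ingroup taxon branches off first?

Gamma

Character polarity is set by the outgroup: the derived state is whichever differs from the outgroup's state, so for nectar spur, dorsal spines the derived state is '0', and for the remaining characters it is '1'.
Only Beta and Eta show the derived state '1' for ocelli absent, supporting them as a clade.
nectar spur: derived state '0' in Gamma only — an autapomorphy, so it tells us nothing about relationships among taxa.
Only Beta, Eta, and Theta show the derived state '0' for dorsal spines, supporting them as a clade.
four-chambered heart: derived state '1' in Beta, Eta, Theta, and Zeta only — synapomorphy for {Beta, Eta, Theta, Zeta}.
Most parsimonious ingroup topology: (((Theta,(Eta,Beta)),Zeta),Gamma).
Gamma is sister to the clade containing all other ingroup taxa, so it is the earliest-diverging (most basal) ingroup lineage.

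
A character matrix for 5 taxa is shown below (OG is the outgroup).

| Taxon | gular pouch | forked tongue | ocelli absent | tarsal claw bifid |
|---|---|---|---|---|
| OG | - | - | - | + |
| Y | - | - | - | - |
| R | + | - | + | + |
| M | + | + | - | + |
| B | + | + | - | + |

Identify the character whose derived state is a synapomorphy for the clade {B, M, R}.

gular pouch

Character polarity is set by the outgroup: the derived state is whichever differs from the outgroup's state, so for tarsal claw bifid the derived state is '-', and for the remaining characters it is '+'.
Only B, M, and R show the derived state '+' for gular pouch, supporting them as a clade.
forked tongue (derived state '+') is shared by B and M — a synapomorphy uniting that clade.
ocelli absent: derived state '+' in R only — an autapomorphy, so it tells us nothing about relationships among taxa.
tarsal claw bifid (derived state '-') is unique to Y (autapomorphy; uninformative for grouping).
Most parsimonious ingroup topology: (Y,(R,(M,B))).
The clade {B, M, R} is supported by gular pouch: its derived state '+' occurs in exactly those taxa and in no other taxon (including the outgroup).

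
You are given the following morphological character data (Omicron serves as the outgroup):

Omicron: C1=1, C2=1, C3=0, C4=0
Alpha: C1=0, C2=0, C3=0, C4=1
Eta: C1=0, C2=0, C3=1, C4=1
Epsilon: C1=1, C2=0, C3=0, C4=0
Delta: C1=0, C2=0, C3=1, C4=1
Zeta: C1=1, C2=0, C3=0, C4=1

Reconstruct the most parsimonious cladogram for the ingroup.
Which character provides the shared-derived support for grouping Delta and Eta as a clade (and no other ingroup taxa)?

C3

Character polarity is set by the outgroup: the derived state is whichever differs from the outgroup's state, so for C1, C2 the derived state is '0', and for the remaining characters it is '1'.
C1: derived state '0' in Alpha, Delta, and Eta only — synapomorphy for {Alpha, Delta, Eta}.
All ingroup taxa share the derived state '0' for C2; it defines the ingroup but does not resolve relationships within it.
C3: derived state '1' in Delta and Eta only — synapomorphy for {Delta, Eta}.
C4: derived state '1' in Alpha, Delta, Eta, and Zeta only — synapomorphy for {Alpha, Delta, Eta, Zeta}.
Most parsimonious ingroup topology: (((Alpha,(Eta,Delta)),Zeta),Epsilon).
The clade {Delta, Eta} is supported by C3: its derived state '1' occurs in exactly those taxa and in no other taxon (including the outgroup).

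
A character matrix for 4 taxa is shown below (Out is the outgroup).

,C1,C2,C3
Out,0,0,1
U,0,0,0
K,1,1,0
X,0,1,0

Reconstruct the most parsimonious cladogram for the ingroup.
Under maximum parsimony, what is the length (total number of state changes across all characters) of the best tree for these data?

3

Character polarity is set by the outgroup: the derived state is whichever differs from the outgroup's state, so for C3 the derived state is '0', and for the remaining characters it is '1'.
C1 (derived state '1') is unique to K (autapomorphy; uninformative for grouping).
Only K and X show the derived state '1' for C2, supporting them as a clade.
C3 (derived state '0') is shared by all ingroup taxa — unites the whole ingroup.
Most parsimonious ingroup topology: ((X,K),U).
Changes per character on this tree: C1: 1; C2: 1; C3: 1.
Total = 3.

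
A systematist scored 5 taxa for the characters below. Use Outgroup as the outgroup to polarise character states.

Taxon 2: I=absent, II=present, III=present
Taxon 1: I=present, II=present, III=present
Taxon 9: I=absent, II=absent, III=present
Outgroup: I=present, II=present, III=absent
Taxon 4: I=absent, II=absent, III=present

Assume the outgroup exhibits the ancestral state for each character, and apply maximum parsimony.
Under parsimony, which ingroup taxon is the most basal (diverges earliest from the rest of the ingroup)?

Character polarity is set by the outgroup: the derived state is whichever differs from the outgroup's state, so for I, II the derived state is 'absent', and for the remaining characters it is 'present'.
I: derived state 'absent' in Taxon 2, Taxon 4, and Taxon 9 only — synapomorphy for {Taxon 2, Taxon 4, Taxon 9}.
Only Taxon 4 and Taxon 9 show the derived state 'absent' for II, supporting them as a clade.
III (derived state 'present') is shared by all ingroup taxa — unites the whole ingroup.
Most parsimonious ingroup topology: (((Taxon 9,Taxon 4),Taxon 2),Taxon 1).
Taxon 1 is sister to the clade containing all other ingroup taxa, so it is the earliest-diverging (most basal) ingroup lineage.

Taxon 1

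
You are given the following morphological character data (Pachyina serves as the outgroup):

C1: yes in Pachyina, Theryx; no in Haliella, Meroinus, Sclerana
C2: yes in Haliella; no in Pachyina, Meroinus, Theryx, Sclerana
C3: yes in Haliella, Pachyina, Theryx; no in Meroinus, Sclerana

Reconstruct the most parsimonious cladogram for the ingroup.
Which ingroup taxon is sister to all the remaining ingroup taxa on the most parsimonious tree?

Character polarity is set by the outgroup: the derived state is whichever differs from the outgroup's state, so for C1, C3 the derived state is 'no', and for the remaining characters it is 'yes'.
C1: derived state 'no' in Haliella, Meroinus, and Sclerana only — synapomorphy for {Haliella, Meroinus, Sclerana}.
C2 (derived state 'yes') is unique to Haliella (autapomorphy; uninformative for grouping).
C3: derived state 'no' in Meroinus and Sclerana only — synapomorphy for {Meroinus, Sclerana}.
Most parsimonious ingroup topology: (((Sclerana,Meroinus),Haliella),Theryx).
Theryx is sister to the clade containing all other ingroup taxa, so it is the earliest-diverging (most basal) ingroup lineage.

Theryx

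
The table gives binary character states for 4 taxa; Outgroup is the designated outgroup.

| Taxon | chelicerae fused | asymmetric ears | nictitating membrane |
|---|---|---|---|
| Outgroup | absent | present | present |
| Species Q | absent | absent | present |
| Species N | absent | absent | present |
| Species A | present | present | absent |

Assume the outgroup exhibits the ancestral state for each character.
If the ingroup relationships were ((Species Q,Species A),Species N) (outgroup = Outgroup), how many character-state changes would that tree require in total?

4

Map each character onto ((Species Q,Species A),Species N) (rooted by Outgroup) and count the minimum state changes it requires (Fitch parsimony):
chelicerae fused: 1; asymmetric ears: 2; nictitating membrane: 1.
Total tree length = 4.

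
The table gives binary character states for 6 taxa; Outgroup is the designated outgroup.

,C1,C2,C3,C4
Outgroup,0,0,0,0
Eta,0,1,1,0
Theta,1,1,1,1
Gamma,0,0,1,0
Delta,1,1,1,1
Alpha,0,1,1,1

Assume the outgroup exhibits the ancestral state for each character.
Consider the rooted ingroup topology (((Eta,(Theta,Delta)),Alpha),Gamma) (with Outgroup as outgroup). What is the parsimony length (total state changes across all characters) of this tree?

5

Map each character onto (((Eta,(Theta,Delta)),Alpha),Gamma) (rooted by Outgroup) and count the minimum state changes it requires (Fitch parsimony):
C1: 1; C2: 1; C3: 1; C4: 2.
Total tree length = 5.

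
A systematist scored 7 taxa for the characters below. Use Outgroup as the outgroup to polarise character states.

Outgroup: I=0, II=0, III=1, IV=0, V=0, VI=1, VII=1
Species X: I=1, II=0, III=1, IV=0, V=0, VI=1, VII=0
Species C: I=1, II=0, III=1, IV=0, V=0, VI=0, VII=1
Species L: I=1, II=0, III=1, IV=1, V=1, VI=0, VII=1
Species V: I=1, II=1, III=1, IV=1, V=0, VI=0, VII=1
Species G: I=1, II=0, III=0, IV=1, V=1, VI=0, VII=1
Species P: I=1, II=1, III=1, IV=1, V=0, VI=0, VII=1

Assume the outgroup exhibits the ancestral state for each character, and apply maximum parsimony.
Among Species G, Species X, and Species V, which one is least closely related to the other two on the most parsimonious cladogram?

Character polarity is set by the outgroup: the derived state is whichever differs from the outgroup's state, so for III, VI, VII the derived state is '0', and for the remaining characters it is '1'.
All ingroup taxa share the derived state '1' for I; it defines the ingroup but does not resolve relationships within it.
II: derived state '1' in Species P and Species V only — synapomorphy for {Species P, Species V}.
III (derived state '0') is unique to Species G (autapomorphy; uninformative for grouping).
Only Species G, Species L, Species P, and Species V show the derived state '1' for IV, supporting them as a clade.
Only Species G and Species L show the derived state '1' for V, supporting them as a clade.
Only Species C, Species G, Species L, Species P, and Species V show the derived state '0' for VI, supporting them as a clade.
VII (derived state '0') is unique to Species X (autapomorphy; uninformative for grouping).
Most parsimonious ingroup topology: (Species X,(Species C,((Species L,Species G),(Species V,Species P)))).
Species V and Species G share a more recent common ancestor with each other than either does with Species X, so Species X is the least closely related of the three.

Species X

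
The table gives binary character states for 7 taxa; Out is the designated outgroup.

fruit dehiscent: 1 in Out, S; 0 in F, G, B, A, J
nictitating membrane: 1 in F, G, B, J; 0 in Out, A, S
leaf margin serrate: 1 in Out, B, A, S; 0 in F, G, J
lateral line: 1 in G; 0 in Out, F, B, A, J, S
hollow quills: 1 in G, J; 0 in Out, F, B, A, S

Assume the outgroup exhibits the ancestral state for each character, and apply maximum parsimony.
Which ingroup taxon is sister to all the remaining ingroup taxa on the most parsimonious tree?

Character polarity is set by the outgroup: the derived state is whichever differs from the outgroup's state, so for fruit dehiscent, leaf margin serrate the derived state is '0', and for the remaining characters it is '1'.
Only A, B, F, G, and J show the derived state '0' for fruit dehiscent, supporting them as a clade.
Only B, F, G, and J show the derived state '1' for nictitating membrane, supporting them as a clade.
leaf margin serrate (derived state '0') is shared by F, G, and J — a synapomorphy uniting that clade.
lateral line (derived state '1') is unique to G (autapomorphy; uninformative for grouping).
hollow quills (derived state '1') is shared by G and J — a synapomorphy uniting that clade.
Most parsimonious ingroup topology: ((((F,(G,J)),B),A),S).
S is sister to the clade containing all other ingroup taxa, so it is the earliest-diverging (most basal) ingroup lineage.

S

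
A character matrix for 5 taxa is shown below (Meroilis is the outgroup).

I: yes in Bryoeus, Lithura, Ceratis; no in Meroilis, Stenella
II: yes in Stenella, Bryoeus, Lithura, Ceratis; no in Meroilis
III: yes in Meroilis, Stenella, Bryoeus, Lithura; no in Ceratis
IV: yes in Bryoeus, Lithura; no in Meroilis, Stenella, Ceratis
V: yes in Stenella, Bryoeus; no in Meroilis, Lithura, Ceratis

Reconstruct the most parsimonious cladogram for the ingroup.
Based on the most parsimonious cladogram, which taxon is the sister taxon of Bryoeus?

Lithura

Character polarity is set by the outgroup: the derived state is whichever differs from the outgroup's state, so for III the derived state is 'no', and for the remaining characters it is 'yes'.
I: derived state 'yes' in Bryoeus, Ceratis, and Lithura only — synapomorphy for {Bryoeus, Ceratis, Lithura}.
II (derived state 'yes') is shared by all ingroup taxa — unites the whole ingroup.
III: derived state 'no' in Ceratis only — an autapomorphy, so it tells us nothing about relationships among taxa.
IV: derived state 'yes' in Bryoeus and Lithura only — synapomorphy for {Bryoeus, Lithura}.
V (state 'yes') occurs in Bryoeus and Stenella but conflicts with the nesting implied by the other characters — most parsimoniously interpreted as homoplasy.
Most parsimonious ingroup topology: (Stenella,((Bryoeus,Lithura),Ceratis)).
Bryoeus and Lithura form a cherry on this tree, so they are sister taxa.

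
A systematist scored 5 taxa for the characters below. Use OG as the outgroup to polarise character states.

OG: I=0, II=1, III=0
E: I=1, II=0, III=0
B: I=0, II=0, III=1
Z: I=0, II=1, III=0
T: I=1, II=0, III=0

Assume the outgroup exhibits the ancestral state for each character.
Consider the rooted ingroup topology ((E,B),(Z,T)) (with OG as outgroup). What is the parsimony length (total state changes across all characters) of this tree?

5

Map each character onto ((E,B),(Z,T)) (rooted by OG) and count the minimum state changes it requires (Fitch parsimony):
I: 2; II: 2; III: 1.
Total tree length = 5.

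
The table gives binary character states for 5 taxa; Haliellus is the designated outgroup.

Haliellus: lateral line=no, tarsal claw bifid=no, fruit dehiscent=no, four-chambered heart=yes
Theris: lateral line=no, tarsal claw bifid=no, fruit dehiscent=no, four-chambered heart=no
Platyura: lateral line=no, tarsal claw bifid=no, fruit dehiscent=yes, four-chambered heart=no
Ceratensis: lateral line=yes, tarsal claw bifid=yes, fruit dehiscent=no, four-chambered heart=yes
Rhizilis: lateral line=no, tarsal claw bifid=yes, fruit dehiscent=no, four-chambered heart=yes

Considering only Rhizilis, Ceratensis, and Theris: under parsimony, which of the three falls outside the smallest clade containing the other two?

Theris

Character polarity is set by the outgroup: the derived state is whichever differs from the outgroup's state, so for four-chambered heart the derived state is 'no', and for the remaining characters it is 'yes'.
lateral line (derived state 'yes') is unique to Ceratensis (autapomorphy; uninformative for grouping).
tarsal claw bifid (derived state 'yes') is shared by Ceratensis and Rhizilis — a synapomorphy uniting that clade.
fruit dehiscent (derived state 'yes') is unique to Platyura (autapomorphy; uninformative for grouping).
four-chambered heart (derived state 'no') is shared by Platyura and Theris — a synapomorphy uniting that clade.
Most parsimonious ingroup topology: ((Theris,Platyura),(Ceratensis,Rhizilis)).
Rhizilis and Ceratensis share a more recent common ancestor with each other than either does with Theris, so Theris is the least closely related of the three.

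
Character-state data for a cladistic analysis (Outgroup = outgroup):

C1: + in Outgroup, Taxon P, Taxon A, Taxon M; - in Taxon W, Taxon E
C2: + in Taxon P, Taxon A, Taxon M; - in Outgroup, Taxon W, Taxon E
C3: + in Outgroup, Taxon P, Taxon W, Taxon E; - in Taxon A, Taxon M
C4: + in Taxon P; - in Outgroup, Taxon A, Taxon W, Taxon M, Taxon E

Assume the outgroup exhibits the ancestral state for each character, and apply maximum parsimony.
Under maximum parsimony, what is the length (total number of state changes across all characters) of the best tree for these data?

4

Character polarity is set by the outgroup: the derived state is whichever differs from the outgroup's state, so for C1, C3 the derived state is '-', and for the remaining characters it is '+'.
Only Taxon E and Taxon W show the derived state '-' for C1, supporting them as a clade.
Only Taxon A, Taxon M, and Taxon P show the derived state '+' for C2, supporting them as a clade.
C3 (derived state '-') is shared by Taxon A and Taxon M — a synapomorphy uniting that clade.
C4 (derived state '+') is unique to Taxon P (autapomorphy; uninformative for grouping).
Most parsimonious ingroup topology: ((Taxon P,(Taxon A,Taxon M)),(Taxon W,Taxon E)).
Changes per character on this tree: C1: 1; C2: 1; C3: 1; C4: 1.
Total = 4.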